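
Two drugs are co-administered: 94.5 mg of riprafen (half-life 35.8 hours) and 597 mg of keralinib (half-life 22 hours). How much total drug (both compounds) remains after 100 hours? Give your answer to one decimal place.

riprafen: 94.5 × (1/2)^(100/35.8) = 94.5 × (1/2)^2.7933 ≈ 13.632 mg.
keralinib: 597 × (1/2)^(100/22) = 597 × (1/2)^4.5455 ≈ 25.566 mg.
Total = 13.632 + 25.566 ≈ 39.198 mg.

39.2 mg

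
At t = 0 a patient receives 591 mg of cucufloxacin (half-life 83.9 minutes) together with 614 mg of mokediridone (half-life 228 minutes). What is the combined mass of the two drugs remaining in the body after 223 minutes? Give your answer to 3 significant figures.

405 mg

cucufloxacin: 591 × (1/2)^(223/83.9) = 591 × (1/2)^2.6579 ≈ 93.642 mg.
mokediridone: 614 × (1/2)^(223/228) = 614 × (1/2)^0.97807 ≈ 311.7 mg.
Total = 93.642 + 311.7 ≈ 405.34 mg.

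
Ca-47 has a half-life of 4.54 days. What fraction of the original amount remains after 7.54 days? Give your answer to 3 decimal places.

n = 7.54/4.54 ≈ 1.6608 half-lives.
Fraction remaining = (1/2)^1.6608 ≈ 0.31627.

0.316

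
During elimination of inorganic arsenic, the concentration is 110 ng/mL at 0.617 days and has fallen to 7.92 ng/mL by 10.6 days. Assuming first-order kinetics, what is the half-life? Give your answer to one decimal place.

Over Δt = 10.6 − 0.617 = 9.983 days, the level fell by a factor of 110/7.92 ≈ 13.889.
n = log₂(13.889) ≈ 3.7959 half-lives, so t½ = 9.983/3.7959 ≈ 2.63 days.

2.6 days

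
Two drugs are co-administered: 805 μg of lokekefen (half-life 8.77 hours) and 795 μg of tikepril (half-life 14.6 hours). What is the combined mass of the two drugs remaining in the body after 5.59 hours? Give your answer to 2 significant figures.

1100 μg

lokekefen: 805 × (1/2)^(5.59/8.77) = 805 × (1/2)^0.6374 ≈ 517.51 μg.
tikepril: 795 × (1/2)^(5.59/14.6) = 795 × (1/2)^0.38288 ≈ 609.69 μg.
Total = 517.51 + 609.69 ≈ 1127.2 μg.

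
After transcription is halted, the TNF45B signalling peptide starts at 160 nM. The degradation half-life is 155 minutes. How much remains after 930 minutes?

Elapsed time is 6 half-lives (930/155).
Each half-life halves the amount: 160 × (1/2)^6 = 160/64 = 2.5 nM.

2.5 nM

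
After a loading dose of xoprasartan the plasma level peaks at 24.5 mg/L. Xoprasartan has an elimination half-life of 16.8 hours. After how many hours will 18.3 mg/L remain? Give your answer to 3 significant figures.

7.07 hours

Fraction remaining = 18.3/24.5 ≈ 0.74694.
n = log₂(24.5/18.3) = ln(1.3388)/ln 2 ≈ 0.42094 half-lives.
t = n × t½ = 0.42094 × 16.8 ≈ 7.0718 hours.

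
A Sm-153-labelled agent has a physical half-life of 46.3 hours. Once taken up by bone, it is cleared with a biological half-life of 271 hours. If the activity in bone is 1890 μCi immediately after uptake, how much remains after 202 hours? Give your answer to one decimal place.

1/t_eff = 1/t_phys + 1/t_biol = 1/46.3 + 1/271 = 0.025288 per hour.
t_eff = 46.3 × 271 / (46.3 + 271) ≈ 39.544 hours.
Remaining = 1890 × (1/2)^(202/39.544) = 1890 × (1/2)^5.1082 ≈ 54.793 μCi.

54.8 μCi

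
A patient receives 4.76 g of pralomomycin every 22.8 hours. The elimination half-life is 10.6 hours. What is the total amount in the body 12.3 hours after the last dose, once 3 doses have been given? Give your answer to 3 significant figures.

The 3 doses were given 57.9, 35.1, 12.3 hours ago.
Total = 4.76·(1/2)^(57.9/10.6) + 4.76·(1/2)^(35.1/10.6) + 4.76·(1/2)^(12.3/10.6)
      = 0.10797 + 0.47951 + 2.1296 ≈ 2.7171 g.

2.72 g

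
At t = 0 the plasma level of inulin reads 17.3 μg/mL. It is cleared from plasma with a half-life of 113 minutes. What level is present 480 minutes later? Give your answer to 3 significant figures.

Number of half-lives: n = 480/113 ≈ 4.2478.
Remaining = 17.3 × (1/2)^4.2478 = 17.3 × 0.052637 ≈ 0.91061 μg/mL.

0.911 μg/mL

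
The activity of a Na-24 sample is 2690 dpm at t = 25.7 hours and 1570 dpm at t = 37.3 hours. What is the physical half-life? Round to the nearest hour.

15 hours

Over Δt = 37.3 − 25.7 = 11.6 hours, the level fell by a factor of 2690/1570 ≈ 1.7134.
n = log₂(1.7134) ≈ 0.77684 half-lives, so t½ = 11.6/0.77684 ≈ 14.932 hours.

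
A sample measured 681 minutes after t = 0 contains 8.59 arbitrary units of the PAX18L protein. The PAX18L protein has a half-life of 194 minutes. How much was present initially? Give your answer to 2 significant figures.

98 arbitrary units

Number of half-lives elapsed: n = 681/194 ≈ 3.5103.
A₀ = A × 2^n = 8.59 × 2^3.5103 = 8.59 × 11.395 ≈ 97.882 arbitrary units.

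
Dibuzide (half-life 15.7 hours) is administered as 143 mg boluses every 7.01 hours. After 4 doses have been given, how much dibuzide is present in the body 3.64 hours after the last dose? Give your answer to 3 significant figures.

325 mg

The 4 doses were given 24.67, 17.66, 10.65, 3.64 hours ago.
Total = 143·(1/2)^(24.67/15.7) + 143·(1/2)^(17.66/15.7) + 143·(1/2)^(10.65/15.7) + 143·(1/2)^(3.64/15.7)
      = 48.119 + 65.573 + 89.358 + 121.77 ≈ 324.82 mg.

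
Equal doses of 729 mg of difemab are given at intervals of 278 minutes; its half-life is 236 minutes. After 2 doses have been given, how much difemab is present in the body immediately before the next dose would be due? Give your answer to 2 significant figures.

460 mg

The 2 doses were given 556, 278 minutes ago.
Total = 729·(1/2)^(556/236) + 729·(1/2)^(278/236)
      = 142.4 + 322.2 ≈ 464.6 mg.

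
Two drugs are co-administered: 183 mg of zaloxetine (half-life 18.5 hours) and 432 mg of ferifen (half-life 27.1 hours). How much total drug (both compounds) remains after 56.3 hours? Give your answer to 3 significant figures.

zaloxetine: 183 × (1/2)^(56.3/18.5) = 183 × (1/2)^3.0432 ≈ 22.2 mg.
ferifen: 432 × (1/2)^(56.3/27.1) = 432 × (1/2)^2.0775 ≈ 102.35 mg.
Total = 22.2 + 102.35 ≈ 124.55 mg.

125 mg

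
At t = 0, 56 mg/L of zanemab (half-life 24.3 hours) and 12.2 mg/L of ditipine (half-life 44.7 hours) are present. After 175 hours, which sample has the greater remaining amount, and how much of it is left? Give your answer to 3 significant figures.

ditipine, 0.809 mg/L

zanemab: 56 × (1/2)^7.2016 ≈ 0.38043 mg/L.
ditipine: 12.2 × (1/2)^3.915 ≈ 0.80878 mg/L.
Ditipine has more remaining, at ≈ 0.80878 mg/L.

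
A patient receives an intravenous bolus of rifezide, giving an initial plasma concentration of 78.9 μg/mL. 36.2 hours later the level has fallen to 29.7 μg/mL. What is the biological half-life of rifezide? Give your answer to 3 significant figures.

A/A₀ = 29.7/78.9 ≈ 0.37643.
n = log₂(2.6566) ≈ 1.4096 half-lives elapsed in 36.2 hours.
t½ = 36.2/1.4096 ≈ 25.682 hours.

25.7 hours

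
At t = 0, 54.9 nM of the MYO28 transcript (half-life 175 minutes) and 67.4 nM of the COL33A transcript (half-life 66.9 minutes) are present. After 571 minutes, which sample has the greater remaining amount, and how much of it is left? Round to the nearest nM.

MYO28 transcript, 6 nM

MYO28 transcript: 54.9 × (1/2)^3.2629 ≈ 5.7195 nM.
COL33A transcript: 67.4 × (1/2)^8.5351 ≈ 0.18169 nM.
MYO28 transcript has more remaining, at ≈ 5.7195 nM.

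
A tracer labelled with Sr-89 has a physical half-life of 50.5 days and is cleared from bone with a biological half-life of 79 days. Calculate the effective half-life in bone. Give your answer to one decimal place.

30.8 days

1/t_eff = 1/t_phys + 1/t_biol = 1/50.5 + 1/79 = 0.03246 per day.
t_eff = 50.5 × 79 / (50.5 + 79) ≈ 30.807 days.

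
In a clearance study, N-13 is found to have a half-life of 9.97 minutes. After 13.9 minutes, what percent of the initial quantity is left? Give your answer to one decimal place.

38.0%

n = 13.9/9.97 ≈ 1.3942 half-lives.
Fraction remaining = (1/2)^1.3942 ≈ 0.38046, i.e. 38.046%.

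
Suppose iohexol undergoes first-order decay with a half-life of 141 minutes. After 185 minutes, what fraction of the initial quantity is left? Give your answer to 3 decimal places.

n = 185/141 ≈ 1.3121 half-lives.
Fraction remaining = (1/2)^1.3121 ≈ 0.40275.

0.403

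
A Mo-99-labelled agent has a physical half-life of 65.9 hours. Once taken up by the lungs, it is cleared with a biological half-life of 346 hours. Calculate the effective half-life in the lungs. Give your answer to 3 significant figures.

55.4 hours

1/t_eff = 1/t_phys + 1/t_biol = 1/65.9 + 1/346 = 0.018065 per hour.
t_eff = 65.9 × 346 / (65.9 + 346) ≈ 55.357 hours.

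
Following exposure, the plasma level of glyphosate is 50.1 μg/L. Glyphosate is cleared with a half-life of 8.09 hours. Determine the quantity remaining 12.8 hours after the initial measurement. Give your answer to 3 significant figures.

Number of half-lives: n = 12.8/8.09 ≈ 1.5822.
Remaining = 50.1 × (1/2)^1.5822 = 50.1 × 0.33397 ≈ 16.732 μg/L.

16.7 μg/L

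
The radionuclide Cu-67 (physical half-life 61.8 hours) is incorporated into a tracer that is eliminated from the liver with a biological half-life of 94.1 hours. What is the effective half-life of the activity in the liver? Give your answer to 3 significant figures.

37.3 hours

1/t_eff = 1/t_phys + 1/t_biol = 1/61.8 + 1/94.1 = 0.026808 per hour.
t_eff = 61.8 × 94.1 / (61.8 + 94.1) ≈ 37.302 hours.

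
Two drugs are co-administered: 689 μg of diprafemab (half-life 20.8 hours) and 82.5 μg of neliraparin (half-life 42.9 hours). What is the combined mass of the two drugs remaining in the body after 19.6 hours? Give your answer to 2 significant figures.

diprafemab: 689 × (1/2)^(19.6/20.8) = 689 × (1/2)^0.94231 ≈ 358.56 μg.
neliraparin: 82.5 × (1/2)^(19.6/42.9) = 82.5 × (1/2)^0.45688 ≈ 60.106 μg.
Total = 358.56 + 60.106 ≈ 418.66 μg.

420 μg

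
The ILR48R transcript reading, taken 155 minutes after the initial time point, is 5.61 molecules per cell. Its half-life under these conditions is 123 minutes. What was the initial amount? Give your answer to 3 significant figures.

Number of half-lives elapsed: n = 155/123 ≈ 1.2602.
A₀ = A × 2^n = 5.61 × 2^1.2602 = 5.61 × 2.3952 ≈ 13.437 molecules per cell.

13.4 molecules per cell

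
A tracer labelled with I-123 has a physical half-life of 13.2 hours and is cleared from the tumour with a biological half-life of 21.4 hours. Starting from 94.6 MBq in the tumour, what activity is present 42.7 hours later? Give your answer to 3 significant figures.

1/t_eff = 1/t_phys + 1/t_biol = 1/13.2 + 1/21.4 = 0.12249 per hour.
t_eff = 13.2 × 21.4 / (13.2 + 21.4) ≈ 8.1642 hours.
Remaining = 94.6 × (1/2)^(42.7/8.1642) = 94.6 × (1/2)^5.2302 ≈ 2.5203 MBq.

2.52 MBq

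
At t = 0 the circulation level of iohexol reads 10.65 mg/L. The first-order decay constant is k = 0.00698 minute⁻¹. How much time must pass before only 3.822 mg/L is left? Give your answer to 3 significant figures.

147 minutes

t½ = ln 2 / k = 0.69315 / 0.00698 ≈ 99.305 minutes.
Fraction remaining = 3.822/10.65 ≈ 0.35887.
n = log₂(10.65/3.822) = ln(2.7865)/ln 2 ≈ 1.4785 half-lives.
t = n × t½ = 1.4785 × 99.305 ≈ 146.82 minutes.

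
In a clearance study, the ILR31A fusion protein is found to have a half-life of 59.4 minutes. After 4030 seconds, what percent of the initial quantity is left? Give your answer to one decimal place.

4030 seconds = 67.1667 minutes.
n = 67.1667/59.4 ≈ 1.1308 half-lives.
Fraction remaining = (1/2)^1.1308 ≈ 0.45668, i.e. 45.668%.

45.7%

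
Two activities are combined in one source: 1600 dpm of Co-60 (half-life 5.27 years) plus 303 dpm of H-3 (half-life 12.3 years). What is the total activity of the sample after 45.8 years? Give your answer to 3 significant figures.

Co-60: 1600 × (1/2)^(45.8/5.27) = 1600 × (1/2)^8.6907 ≈ 3.8722 dpm.
H-3: 303 × (1/2)^(45.8/12.3) = 303 × (1/2)^3.7236 ≈ 22.937 dpm.
Total = 3.8722 + 22.937 ≈ 26.809 dpm.

26.8 dpm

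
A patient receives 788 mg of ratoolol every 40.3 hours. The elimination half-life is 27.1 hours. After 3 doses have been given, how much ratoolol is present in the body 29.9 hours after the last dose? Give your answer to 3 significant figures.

544 mg

The 3 doses were given 110.5, 70.2, 29.9 hours ago.
Total = 788·(1/2)^(110.5/27.1) + 788·(1/2)^(70.2/27.1) + 788·(1/2)^(29.9/27.1)
      = 46.674 + 130.84 + 366.77 ≈ 544.28 mg.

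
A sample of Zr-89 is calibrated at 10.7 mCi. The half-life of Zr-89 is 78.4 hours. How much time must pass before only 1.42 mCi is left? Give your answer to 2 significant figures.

Fraction remaining = 1.42/10.7 ≈ 0.13271.
n = log₂(10.7/1.42) = ln(7.5352)/ln 2 ≈ 2.9136 half-lives.
t = n × t½ = 2.9136 × 78.4 ≈ 228.43 hours.

230 hours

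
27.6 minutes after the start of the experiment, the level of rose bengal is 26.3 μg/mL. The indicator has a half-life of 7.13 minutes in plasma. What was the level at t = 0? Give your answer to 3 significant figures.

Number of half-lives elapsed: n = 27.6/7.13 ≈ 3.871.
A₀ = A × 2^n = 26.3 × 2^3.871 = 26.3 × 14.631 ≈ 384.8 μg/mL.

385 μg/mL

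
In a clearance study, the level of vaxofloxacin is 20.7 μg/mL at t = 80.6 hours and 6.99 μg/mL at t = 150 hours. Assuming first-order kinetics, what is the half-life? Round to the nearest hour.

Over Δt = 150 − 80.6 = 69.4 hours, the level fell by a factor of 20.7/6.99 ≈ 2.9614.
n = log₂(2.9614) ≈ 1.5663 half-lives, so t½ = 69.4/1.5663 ≈ 44.309 hours.

44 hours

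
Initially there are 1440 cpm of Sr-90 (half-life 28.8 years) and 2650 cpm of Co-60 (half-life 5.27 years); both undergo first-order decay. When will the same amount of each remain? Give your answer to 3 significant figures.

Set 1440·(1/2)^(t/28.8) = 2650·(1/2)^(t/5.27).
Taking log₂: log₂(1440/2650) = t·(1/28.8 − 1/5.27).
log₂(0.5434) = -0.87992; 1/28.8 − 1/5.27 = -0.15503.
t = -0.87992 / -0.15503 ≈ 5.6758 years.

5.68 years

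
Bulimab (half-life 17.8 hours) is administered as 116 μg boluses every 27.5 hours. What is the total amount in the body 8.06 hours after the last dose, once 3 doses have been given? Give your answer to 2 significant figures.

120 μg

The 3 doses were given 63.06, 35.56, 8.06 hours ago.
Total = 116·(1/2)^(63.06/17.8) + 116·(1/2)^(35.56/17.8) + 116·(1/2)^(8.06/17.8)
      = 9.9541 + 29.045 + 84.752 ≈ 123.75 μg.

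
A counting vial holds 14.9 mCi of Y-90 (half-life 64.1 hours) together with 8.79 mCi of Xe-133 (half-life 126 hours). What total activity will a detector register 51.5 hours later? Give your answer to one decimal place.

15.2 mCi

Y-90: 14.9 × (1/2)^(51.5/64.1) = 14.9 × (1/2)^0.80343 ≈ 8.5375 mCi.
Xe-133: 8.79 × (1/2)^(51.5/126) = 8.79 × (1/2)^0.40873 ≈ 6.6214 mCi.
Total = 8.5375 + 6.6214 ≈ 15.159 mCi.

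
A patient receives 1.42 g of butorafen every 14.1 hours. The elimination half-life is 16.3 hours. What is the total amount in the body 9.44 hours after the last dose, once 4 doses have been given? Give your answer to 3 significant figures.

1.92 g

The 4 doses were given 51.74, 37.64, 23.54, 9.44 hours ago.
Total = 1.42·(1/2)^(51.74/16.3) + 1.42·(1/2)^(37.64/16.3) + 1.42·(1/2)^(23.54/16.3) + 1.42·(1/2)^(9.44/16.3)
      = 0.15731 + 0.28652 + 0.52185 + 0.95049 ≈ 1.9162 g.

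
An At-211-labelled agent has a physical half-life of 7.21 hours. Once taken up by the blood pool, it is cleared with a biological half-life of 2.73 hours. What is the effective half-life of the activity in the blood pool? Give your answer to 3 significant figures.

1.98 hours

1/t_eff = 1/t_phys + 1/t_biol = 1/7.21 + 1/2.73 = 0.505 per hour.
t_eff = 7.21 × 2.73 / (7.21 + 2.73) ≈ 1.9802 hours.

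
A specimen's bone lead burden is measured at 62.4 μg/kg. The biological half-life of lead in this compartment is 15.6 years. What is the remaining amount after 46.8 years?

Elapsed time is 3 half-lives (46.8/15.6).
Each half-life halves the amount: 62.4 × (1/2)^3 = 62.4/8 = 7.8 μg/kg.

7.8 μg/kg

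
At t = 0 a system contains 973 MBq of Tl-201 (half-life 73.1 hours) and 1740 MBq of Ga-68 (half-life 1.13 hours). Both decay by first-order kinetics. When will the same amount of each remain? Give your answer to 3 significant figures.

0.962 hours

Set 973·(1/2)^(t/73.1) = 1740·(1/2)^(t/1.13).
Taking log₂: log₂(973/1740) = t·(1/73.1 − 1/1.13).
log₂(0.5592) = -0.83858; 1/73.1 − 1/1.13 = -0.87128.
t = -0.83858 / -0.87128 ≈ 0.96247 hours.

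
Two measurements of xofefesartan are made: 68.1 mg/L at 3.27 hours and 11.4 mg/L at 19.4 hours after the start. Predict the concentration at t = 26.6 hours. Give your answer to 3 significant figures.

Over Δt = 19.4 − 3.27 = 16.13 hours, the level fell by a factor of 68.1/11.4 ≈ 5.9737.
n = log₂(5.9737) ≈ 2.5786 half-lives, so t½ = 16.13/2.5786 ≈ 6.2553 hours.
From t = 19.4 to t = 26.6: 11.4 × (1/2)^((26.6−19.4)/6.2553) ≈ 5.1335 mg/L.

5.13 mg/L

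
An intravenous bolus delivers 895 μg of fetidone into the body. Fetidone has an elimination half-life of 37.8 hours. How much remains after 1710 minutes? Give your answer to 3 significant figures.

Convert the elapsed time: 1710 minutes = 28.5 hours.
Number of half-lives: n = 28.5/37.8 ≈ 0.75397.
Remaining = 895 × (1/2)^0.75397 = 895 × 0.59297 ≈ 530.71 μg.

531 μg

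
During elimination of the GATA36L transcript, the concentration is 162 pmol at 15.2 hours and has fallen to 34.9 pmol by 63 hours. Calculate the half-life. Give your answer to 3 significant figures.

21.6 hours

Over Δt = 63 − 15.2 = 47.8 hours, the level fell by a factor of 162/34.9 ≈ 4.6418.
n = log₂(4.6418) ≈ 2.2147 half-lives, so t½ = 47.8/2.2147 ≈ 21.583 hours.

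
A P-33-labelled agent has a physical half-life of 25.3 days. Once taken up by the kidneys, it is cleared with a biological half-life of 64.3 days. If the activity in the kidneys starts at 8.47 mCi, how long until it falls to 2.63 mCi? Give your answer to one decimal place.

1/t_eff = 1/t_phys + 1/t_biol = 1/25.3 + 1/64.3 = 0.055078 per day.
t_eff = 25.3 × 64.3 / (25.3 + 64.3) ≈ 18.156 days.
n = log₂(8.47/2.63) ≈ 1.6873; t = 1.6873 × 18.156 ≈ 30.635 days.

30.6 days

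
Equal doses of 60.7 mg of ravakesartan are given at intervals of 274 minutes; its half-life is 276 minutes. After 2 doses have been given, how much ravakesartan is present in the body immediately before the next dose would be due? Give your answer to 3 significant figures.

The 2 doses were given 548, 274 minutes ago.
Total = 60.7·(1/2)^(548/276) + 60.7·(1/2)^(274/276)
      = 15.328 + 30.503 ≈ 45.831 mg.

45.8 mg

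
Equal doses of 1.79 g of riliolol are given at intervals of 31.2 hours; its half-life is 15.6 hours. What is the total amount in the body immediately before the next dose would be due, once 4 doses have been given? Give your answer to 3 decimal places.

0.594 g

The 4 doses were given 124.8, 93.6, 62.4, 31.2 hours ago.
Total = 1.79·(1/2)^(124.8/15.6) + 1.79·(1/2)^(93.6/15.6) + 1.79·(1/2)^(62.4/15.6) + 1.79·(1/2)^(31.2/15.6)
      = 0.0069922 + 0.027969 + 0.11188 + 0.4475 ≈ 0.59434 g.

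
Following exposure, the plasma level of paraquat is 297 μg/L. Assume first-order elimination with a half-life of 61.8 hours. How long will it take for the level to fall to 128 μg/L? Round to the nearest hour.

Fraction remaining = 128/297 ≈ 0.43098.
n = log₂(297/128) = ln(2.3203)/ln 2 ≈ 1.2143 half-lives.
t = n × t½ = 1.2143 × 61.8 ≈ 75.045 hours.

75 hours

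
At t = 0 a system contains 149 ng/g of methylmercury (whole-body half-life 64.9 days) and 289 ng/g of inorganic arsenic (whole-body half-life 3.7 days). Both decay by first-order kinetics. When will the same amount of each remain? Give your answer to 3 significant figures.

Set 149·(1/2)^(t/64.9) = 289·(1/2)^(t/3.7).
Taking log₂: log₂(149/289) = t·(1/64.9 − 1/3.7).
log₂(0.51557) = -0.95576; 1/64.9 − 1/3.7 = -0.25486.
t = -0.95576 / -0.25486 ≈ 3.7501 days.

3.75 days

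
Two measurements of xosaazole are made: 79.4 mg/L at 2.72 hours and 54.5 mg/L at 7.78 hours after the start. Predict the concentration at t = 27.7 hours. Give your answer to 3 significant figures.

Over Δt = 7.78 − 2.72 = 5.06 hours, the level fell by a factor of 79.4/54.5 ≈ 1.4569.
n = log₂(1.4569) ≈ 0.54288 half-lives, so t½ = 5.06/0.54288 ≈ 9.3206 hours.
From t = 7.78 to t = 27.7: 54.5 × (1/2)^((27.7−7.78)/9.3206) ≈ 12.389 mg/L.

12.4 mg/L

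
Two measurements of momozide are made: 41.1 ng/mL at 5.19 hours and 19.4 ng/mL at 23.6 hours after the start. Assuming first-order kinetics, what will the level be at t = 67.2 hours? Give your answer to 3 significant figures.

3.28 ng/mL

Over Δt = 23.6 − 5.19 = 18.41 hours, the level fell by a factor of 41.1/19.4 ≈ 2.1186.
n = log₂(2.1186) ≈ 1.0831 half-lives, so t½ = 18.41/1.0831 ≈ 16.998 hours.
From t = 23.6 to t = 67.2: 19.4 × (1/2)^((67.2−23.6)/16.998) ≈ 3.2783 ng/mL.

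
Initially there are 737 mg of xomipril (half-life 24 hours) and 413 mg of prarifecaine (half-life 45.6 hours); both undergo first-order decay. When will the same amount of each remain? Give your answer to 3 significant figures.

Set 737·(1/2)^(t/24) = 413·(1/2)^(t/45.6).
Taking log₂: log₂(737/413) = t·(1/24 − 1/45.6).
log₂(1.7845) = 0.83552; 1/24 − 1/45.6 = 0.019737.
t = 0.83552 / 0.019737 ≈ 42.333 hours.

42.3 hours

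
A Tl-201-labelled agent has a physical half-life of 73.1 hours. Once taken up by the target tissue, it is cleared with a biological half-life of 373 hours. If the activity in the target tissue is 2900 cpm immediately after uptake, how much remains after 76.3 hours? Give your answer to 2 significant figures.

1200 cpm

1/t_eff = 1/t_phys + 1/t_biol = 1/73.1 + 1/373 = 0.016361 per hour.
t_eff = 73.1 × 373 / (73.1 + 373) ≈ 61.121 hours.
Remaining = 2900 × (1/2)^(76.3/61.121) = 2900 × (1/2)^1.2483 ≈ 1220.7 cpm.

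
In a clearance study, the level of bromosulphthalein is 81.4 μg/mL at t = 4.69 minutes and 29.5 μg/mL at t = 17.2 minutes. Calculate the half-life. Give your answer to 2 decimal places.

8.54 minutes

Over Δt = 17.2 − 4.69 = 12.51 minutes, the level fell by a factor of 81.4/29.5 ≈ 2.7593.
n = log₂(2.7593) ≈ 1.4643 half-lives, so t½ = 12.51/1.4643 ≈ 8.5433 minutes.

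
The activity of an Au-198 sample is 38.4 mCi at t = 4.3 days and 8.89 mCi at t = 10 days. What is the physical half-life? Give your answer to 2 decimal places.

2.70 days

Over Δt = 10 − 4.3 = 5.7 days, the level fell by a factor of 38.4/8.89 ≈ 4.3195.
n = log₂(4.3195) ≈ 2.1109 half-lives, so t½ = 5.7/2.1109 ≈ 2.7003 days.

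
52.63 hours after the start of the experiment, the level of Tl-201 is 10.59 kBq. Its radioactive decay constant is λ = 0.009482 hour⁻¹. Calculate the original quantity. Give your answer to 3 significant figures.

t½ = ln 2 / λ = 0.69315 / 0.009482 ≈ 73.101 hours.
Number of half-lives elapsed: n = 52.63/73.101 ≈ 0.71996.
A₀ = A × 2^n = 10.59 × 2^0.71996 = 10.59 × 1.6471 ≈ 17.443 kBq.

17.4 kBq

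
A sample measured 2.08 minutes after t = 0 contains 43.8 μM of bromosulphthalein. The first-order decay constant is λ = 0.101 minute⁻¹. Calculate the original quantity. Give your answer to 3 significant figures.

54.0 μM

t½ = ln 2 / λ = 0.69315 / 0.101 ≈ 6.8628 minutes.
Number of half-lives elapsed: n = 2.08/6.8628 ≈ 0.30308.
A₀ = A × 2^n = 43.8 × 2^0.30308 = 43.8 × 1.2338 ≈ 54.039 μM.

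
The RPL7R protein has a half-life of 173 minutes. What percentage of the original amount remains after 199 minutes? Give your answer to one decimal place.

n = 199/173 ≈ 1.1503 half-lives.
Fraction remaining = (1/2)^1.1503 ≈ 0.45053, i.e. 45.053%.

45.1%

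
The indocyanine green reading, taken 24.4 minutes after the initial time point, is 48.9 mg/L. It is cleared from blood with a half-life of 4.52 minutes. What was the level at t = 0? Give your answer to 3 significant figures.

Number of half-lives elapsed: n = 24.4/4.52 ≈ 5.3982.
A₀ = A × 2^n = 48.9 × 2^5.3982 = 48.9 × 42.172 ≈ 2062.2 mg/L.

2060 mg/L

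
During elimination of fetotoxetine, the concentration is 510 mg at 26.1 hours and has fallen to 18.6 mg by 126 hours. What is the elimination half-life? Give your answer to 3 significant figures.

20.9 hours

Over Δt = 126 − 26.1 = 99.9 hours, the level fell by a factor of 510/18.6 ≈ 27.419.
n = log₂(27.419) ≈ 4.7771 half-lives, so t½ = 99.9/4.7771 ≈ 20.912 hours.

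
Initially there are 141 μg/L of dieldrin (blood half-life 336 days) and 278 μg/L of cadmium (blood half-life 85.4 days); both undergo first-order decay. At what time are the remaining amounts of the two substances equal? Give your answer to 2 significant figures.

Set 141·(1/2)^(t/336) = 278·(1/2)^(t/85.4).
Taking log₂: log₂(141/278) = t·(1/336 − 1/85.4).
log₂(0.50719) = -0.97939; 1/336 − 1/85.4 = -0.0087334.
t = -0.97939 / -0.0087334 ≈ 112.14 days.

110 days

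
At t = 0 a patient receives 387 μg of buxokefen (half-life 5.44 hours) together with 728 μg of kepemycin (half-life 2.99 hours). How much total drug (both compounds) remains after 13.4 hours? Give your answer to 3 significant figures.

103 μg

buxokefen: 387 × (1/2)^(13.4/5.44) = 387 × (1/2)^2.4632 ≈ 70.178 μg.
kepemycin: 728 × (1/2)^(13.4/2.99) = 728 × (1/2)^4.4816 ≈ 32.586 μg.
Total = 70.178 + 32.586 ≈ 102.76 μg.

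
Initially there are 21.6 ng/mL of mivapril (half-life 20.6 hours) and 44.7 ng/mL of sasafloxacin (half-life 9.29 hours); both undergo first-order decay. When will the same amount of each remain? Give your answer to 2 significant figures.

18 hours

Set 21.6·(1/2)^(t/20.6) = 44.7·(1/2)^(t/9.29).
Taking log₂: log₂(21.6/44.7) = t·(1/20.6 − 1/9.29).
log₂(0.48322) = -1.0492; 1/20.6 − 1/9.29 = -0.059099.
t = -1.0492 / -0.059099 ≈ 17.754 hours.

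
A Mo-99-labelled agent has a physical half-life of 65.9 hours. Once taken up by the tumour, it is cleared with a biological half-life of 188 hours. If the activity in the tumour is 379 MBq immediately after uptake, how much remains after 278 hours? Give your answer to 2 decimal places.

7.30 MBq

1/t_eff = 1/t_phys + 1/t_biol = 1/65.9 + 1/188 = 0.020494 per hour.
t_eff = 65.9 × 188 / (65.9 + 188) ≈ 48.796 hours.
Remaining = 379 × (1/2)^(278/48.796) = 379 × (1/2)^5.6972 ≈ 7.3047 MBq.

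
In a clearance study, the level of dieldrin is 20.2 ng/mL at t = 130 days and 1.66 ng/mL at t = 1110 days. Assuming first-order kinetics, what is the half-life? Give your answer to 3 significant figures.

272 days

Over Δt = 1110 − 130 = 980 days, the level fell by a factor of 20.2/1.66 ≈ 12.169.
n = log₂(12.169) ≈ 3.6051 half-lives, so t½ = 980/3.6051 ≈ 271.84 days.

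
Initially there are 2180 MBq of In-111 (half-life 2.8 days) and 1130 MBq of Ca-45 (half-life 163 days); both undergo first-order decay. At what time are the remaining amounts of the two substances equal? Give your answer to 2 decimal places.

2.70 days

Set 2180·(1/2)^(t/2.8) = 1130·(1/2)^(t/163).
Taking log₂: log₂(2180/1130) = t·(1/2.8 − 1/163).
log₂(1.9292) = 0.94801; 1/2.8 − 1/163 = 0.35101.
t = 0.94801 / 0.35101 ≈ 2.7008 days.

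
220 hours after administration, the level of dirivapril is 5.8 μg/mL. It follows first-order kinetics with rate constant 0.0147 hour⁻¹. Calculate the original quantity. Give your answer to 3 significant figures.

t½ = ln 2 / λ = 0.69315 / 0.0147 ≈ 47.153 hours.
Number of half-lives elapsed: n = 220/47.153 ≈ 4.6657.
A₀ = A × 2^n = 5.8 × 2^4.6657 = 5.8 × 25.381 ≈ 147.21 μg/mL.

147 μg/mL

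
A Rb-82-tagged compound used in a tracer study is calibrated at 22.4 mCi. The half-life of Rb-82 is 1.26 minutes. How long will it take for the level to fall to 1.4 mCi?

1.4/22.4 = 1/16, so 4 half-lives have elapsed.
t = 4 × 1.26 = 5.04 minutes.

5.04 minutes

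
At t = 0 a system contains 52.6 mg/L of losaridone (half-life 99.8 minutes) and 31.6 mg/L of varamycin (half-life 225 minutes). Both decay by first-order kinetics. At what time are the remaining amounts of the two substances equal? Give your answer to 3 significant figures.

Set 52.6·(1/2)^(t/99.8) = 31.6·(1/2)^(t/225).
Taking log₂: log₂(52.6/31.6) = t·(1/99.8 − 1/225).
log₂(1.6646) = 0.73514; 1/99.8 − 1/225 = 0.0055756.
t = 0.73514 / 0.0055756 ≈ 131.85 minutes.

132 minutes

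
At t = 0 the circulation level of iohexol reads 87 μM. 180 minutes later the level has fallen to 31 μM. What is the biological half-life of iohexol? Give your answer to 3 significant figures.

A/A₀ = 31/87 ≈ 0.35632.
n = log₂(2.8065) ≈ 1.4887 half-lives elapsed in 180 minutes.
t½ = 180/1.4887 ≈ 120.91 minutes.

121 minutes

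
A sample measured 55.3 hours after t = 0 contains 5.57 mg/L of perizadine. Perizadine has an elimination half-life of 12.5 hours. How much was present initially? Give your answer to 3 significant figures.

120 mg/L

Number of half-lives elapsed: n = 55.3/12.5 ≈ 4.424.
A₀ = A × 2^n = 5.57 × 2^4.424 = 5.57 × 21.466 ≈ 119.57 mg/L.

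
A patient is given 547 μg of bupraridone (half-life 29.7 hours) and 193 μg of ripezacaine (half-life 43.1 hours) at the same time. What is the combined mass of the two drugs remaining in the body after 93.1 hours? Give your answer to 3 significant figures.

105 μg

bupraridone: 547 × (1/2)^(93.1/29.7) = 547 × (1/2)^3.1347 ≈ 62.281 μg.
ripezacaine: 193 × (1/2)^(93.1/43.1) = 193 × (1/2)^2.1601 ≈ 43.182 μg.
Total = 62.281 + 43.182 ≈ 105.46 μg.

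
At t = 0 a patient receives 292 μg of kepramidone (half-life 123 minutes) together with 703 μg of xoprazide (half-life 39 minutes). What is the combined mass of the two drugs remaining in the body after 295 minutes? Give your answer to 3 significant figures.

59.1 μg

kepramidone: 292 × (1/2)^(295/123) = 292 × (1/2)^2.3984 ≈ 55.386 μg.
xoprazide: 703 × (1/2)^(295/39) = 703 × (1/2)^7.5641 ≈ 3.7148 μg.
Total = 55.386 + 3.7148 ≈ 59.101 μg.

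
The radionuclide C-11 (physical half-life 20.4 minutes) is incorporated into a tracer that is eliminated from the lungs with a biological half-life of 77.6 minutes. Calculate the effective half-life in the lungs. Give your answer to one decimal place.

16.2 minutes

1/t_eff = 1/t_phys + 1/t_biol = 1/20.4 + 1/77.6 = 0.061906 per minute.
t_eff = 20.4 × 77.6 / (20.4 + 77.6) ≈ 16.153 minutes.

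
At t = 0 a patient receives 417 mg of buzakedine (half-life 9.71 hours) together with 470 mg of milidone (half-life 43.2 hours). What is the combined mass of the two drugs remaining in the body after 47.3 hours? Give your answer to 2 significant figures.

buzakedine: 417 × (1/2)^(47.3/9.71) = 417 × (1/2)^4.8713 ≈ 14.247 mg.
milidone: 470 × (1/2)^(47.3/43.2) = 470 × (1/2)^1.0949 ≈ 220.04 mg.
Total = 14.247 + 220.04 ≈ 234.29 mg.

230 mg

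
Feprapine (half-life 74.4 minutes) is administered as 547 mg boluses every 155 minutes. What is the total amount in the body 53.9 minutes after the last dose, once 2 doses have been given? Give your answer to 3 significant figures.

409 mg

The 2 doses were given 208.9, 53.9 minutes ago.
Total = 547·(1/2)^(208.9/74.4) + 547·(1/2)^(53.9/74.4)
      = 78.119 + 331.06 ≈ 409.18 mg.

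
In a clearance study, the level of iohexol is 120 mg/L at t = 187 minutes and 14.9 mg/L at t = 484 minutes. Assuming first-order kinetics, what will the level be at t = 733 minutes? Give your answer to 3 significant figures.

2.59 mg/L

Over Δt = 484 − 187 = 297 minutes, the level fell by a factor of 120/14.9 ≈ 8.0537.
n = log₂(8.0537) ≈ 3.0097 half-lives, so t½ = 297/3.0097 ≈ 98.683 minutes.
From t = 484 to t = 733: 14.9 × (1/2)^((733−484)/98.683) ≈ 2.5919 mg/L.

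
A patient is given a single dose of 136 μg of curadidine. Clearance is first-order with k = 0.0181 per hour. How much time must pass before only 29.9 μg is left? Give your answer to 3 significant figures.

83.7 hours

t½ = ln 2 / k = 0.69315 / 0.0181 ≈ 38.295 hours.
Fraction remaining = 29.9/136 ≈ 0.21985.
n = log₂(136/29.9) = ln(4.5485)/ln 2 ≈ 2.1854 half-lives.
t = n × t½ = 2.1854 × 38.295 ≈ 83.69 hours.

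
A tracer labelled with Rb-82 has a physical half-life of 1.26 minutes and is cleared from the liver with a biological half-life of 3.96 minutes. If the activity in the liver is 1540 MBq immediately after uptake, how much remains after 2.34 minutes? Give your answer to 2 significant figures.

1/t_eff = 1/t_phys + 1/t_biol = 1/1.26 + 1/3.96 = 1.0462 per minute.
t_eff = 1.26 × 3.96 / (1.26 + 3.96) ≈ 0.95586 minutes.
Remaining = 1540 × (1/2)^(2.34/0.95586) = 1540 × (1/2)^2.4481 ≈ 282.22 MBq.

280 MBq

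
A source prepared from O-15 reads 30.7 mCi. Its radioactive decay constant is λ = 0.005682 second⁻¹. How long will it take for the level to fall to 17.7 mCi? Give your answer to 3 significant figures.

t½ = ln 2 / λ = 0.69315 / 0.005682 ≈ 121.99 seconds.
Fraction remaining = 17.7/30.7 ≈ 0.57655.
n = log₂(30.7/17.7) = ln(1.7345)/ln 2 ≈ 0.79449 half-lives.
t = n × t½ = 0.79449 × 121.99 ≈ 96.92 seconds.

96.9 seconds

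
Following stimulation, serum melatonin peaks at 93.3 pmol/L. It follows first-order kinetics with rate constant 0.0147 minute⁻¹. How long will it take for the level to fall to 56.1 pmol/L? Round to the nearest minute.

35 minutes

t½ = ln 2 / λ = 0.69315 / 0.0147 ≈ 47.153 minutes.
Fraction remaining = 56.1/93.3 ≈ 0.60129.
n = log₂(93.3/56.1) = ln(1.6631)/ln 2 ≈ 0.73388 half-lives.
t = n × t½ = 0.73388 × 47.153 ≈ 34.604 minutes.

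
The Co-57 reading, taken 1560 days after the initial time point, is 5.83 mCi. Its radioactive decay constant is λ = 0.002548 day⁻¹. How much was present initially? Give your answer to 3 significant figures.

t½ = ln 2 / λ = 0.69315 / 0.002548 ≈ 272.04 days.
Number of half-lives elapsed: n = 1560/272.04 ≈ 5.7345.
A₀ = A × 2^n = 5.83 × 2^5.7345 = 5.83 × 53.244 ≈ 310.41 mCi.

310 mCi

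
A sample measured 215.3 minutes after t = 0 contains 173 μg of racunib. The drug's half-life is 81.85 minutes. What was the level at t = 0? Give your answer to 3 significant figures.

Number of half-lives elapsed: n = 215.3/81.85 ≈ 2.6304.
A₀ = A × 2^n = 173 × 2^2.6304 = 173 × 6.1921 ≈ 1071.2 μg.

1070 μg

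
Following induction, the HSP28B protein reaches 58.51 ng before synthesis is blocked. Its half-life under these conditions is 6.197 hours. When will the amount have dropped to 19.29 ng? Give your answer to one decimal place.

Fraction remaining = 19.29/58.51 ≈ 0.32969.
n = log₂(58.51/19.29) = ln(3.0332)/ln 2 ≈ 1.6008 half-lives.
t = n × t½ = 1.6008 × 6.197 ≈ 9.9203 hours.

9.9 hours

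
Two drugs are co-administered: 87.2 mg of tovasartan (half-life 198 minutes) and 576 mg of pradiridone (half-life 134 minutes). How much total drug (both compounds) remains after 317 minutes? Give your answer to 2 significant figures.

140 mg

tovasartan: 87.2 × (1/2)^(317/198) = 87.2 × (1/2)^1.601 ≈ 28.745 mg.
pradiridone: 576 × (1/2)^(317/134) = 576 × (1/2)^2.3657 ≈ 111.76 mg.
Total = 28.745 + 111.76 ≈ 140.5 mg.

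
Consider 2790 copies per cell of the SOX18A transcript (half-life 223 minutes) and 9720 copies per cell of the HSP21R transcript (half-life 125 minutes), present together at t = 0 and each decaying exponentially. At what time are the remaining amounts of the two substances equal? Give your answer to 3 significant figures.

Set 2790·(1/2)^(t/223) = 9720·(1/2)^(t/125).
Taking log₂: log₂(2790/9720) = t·(1/223 − 1/125).
log₂(0.28704) = -1.8007; 1/223 − 1/125 = -0.0035157.
t = -1.8007 / -0.0035157 ≈ 512.19 minutes.

512 minutes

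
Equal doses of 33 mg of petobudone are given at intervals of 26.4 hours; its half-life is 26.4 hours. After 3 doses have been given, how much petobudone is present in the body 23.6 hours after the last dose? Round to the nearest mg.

31 mg

The 3 doses were given 76.4, 50, 23.6 hours ago.
Total = 33·(1/2)^(76.4/26.4) + 33·(1/2)^(50/26.4) + 33·(1/2)^(23.6/26.4)
      = 4.4397 + 8.8794 + 17.759 ≈ 31.078 mg.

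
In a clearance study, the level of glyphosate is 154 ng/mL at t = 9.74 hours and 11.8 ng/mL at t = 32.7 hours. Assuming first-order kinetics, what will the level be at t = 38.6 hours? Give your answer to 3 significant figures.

Over Δt = 32.7 − 9.74 = 22.96 hours, the level fell by a factor of 154/11.8 ≈ 13.051.
n = log₂(13.051) ≈ 3.7061 half-lives, so t½ = 22.96/3.7061 ≈ 6.1952 hours.
From t = 32.7 to t = 38.6: 11.8 × (1/2)^((38.6−32.7)/6.1952) ≈ 6.0981 ng/mL.

6.10 ng/mL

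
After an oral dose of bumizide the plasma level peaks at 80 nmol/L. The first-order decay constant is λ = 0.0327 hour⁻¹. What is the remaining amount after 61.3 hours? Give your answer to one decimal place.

t½ = ln 2 / λ = 0.69315 / 0.0327 ≈ 21.197 hours.
Number of half-lives: n = 61.3/21.197 ≈ 2.8919.
Remaining = 80 × (1/2)^2.8919 = 80 × 0.13473 ≈ 10.778 nmol/L.

10.8 nmol/L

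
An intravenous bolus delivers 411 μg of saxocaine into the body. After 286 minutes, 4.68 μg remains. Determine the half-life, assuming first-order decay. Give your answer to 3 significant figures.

A/A₀ = 4.68/411 ≈ 0.011387.
n = log₂(87.821) ≈ 6.4565 half-lives elapsed in 286 minutes.
t½ = 286/6.4565 ≈ 44.297 minutes.

44.3 minutes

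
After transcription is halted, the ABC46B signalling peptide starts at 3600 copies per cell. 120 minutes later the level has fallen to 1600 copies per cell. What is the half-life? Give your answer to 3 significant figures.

A/A₀ = 1600/3600 ≈ 0.44444.
n = log₂(2.25) ≈ 1.1699 half-lives elapsed in 120 minutes.
t½ = 120/1.1699 ≈ 102.57 minutes.

103 minutes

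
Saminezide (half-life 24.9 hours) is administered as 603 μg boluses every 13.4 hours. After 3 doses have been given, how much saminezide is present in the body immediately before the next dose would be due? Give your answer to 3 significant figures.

The 3 doses were given 40.2, 26.8, 13.4 hours ago.
Total = 603·(1/2)^(40.2/24.9) + 603·(1/2)^(26.8/24.9) + 603·(1/2)^(13.4/24.9)
      = 196.93 + 285.97 + 415.26 ≈ 898.16 μg.

898 μg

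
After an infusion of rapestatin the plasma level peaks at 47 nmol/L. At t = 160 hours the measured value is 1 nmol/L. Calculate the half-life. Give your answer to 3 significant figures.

A/A₀ = 1/47 ≈ 0.021277.
n = log₂(47) ≈ 5.5546 half-lives elapsed in 160 hours.
t½ = 160/5.5546 ≈ 28.805 hours.

28.8 hours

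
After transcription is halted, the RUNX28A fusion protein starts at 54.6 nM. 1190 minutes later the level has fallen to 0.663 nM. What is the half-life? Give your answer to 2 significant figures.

A/A₀ = 0.663/54.6 ≈ 0.012143.
n = log₂(82.353) ≈ 6.3637 half-lives elapsed in 1190 minutes.
t½ = 1190/6.3637 ≈ 187 minutes.

190 minutes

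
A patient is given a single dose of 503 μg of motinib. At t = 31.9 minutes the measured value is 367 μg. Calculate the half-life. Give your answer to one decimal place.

70.1 minutes

A/A₀ = 367/503 ≈ 0.72962.
n = log₂(1.3706) ≈ 0.45478 half-lives elapsed in 31.9 minutes.
t½ = 31.9/0.45478 ≈ 70.144 minutes.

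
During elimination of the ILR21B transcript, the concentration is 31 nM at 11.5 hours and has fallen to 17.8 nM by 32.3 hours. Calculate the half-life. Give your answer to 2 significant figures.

Over Δt = 32.3 − 11.5 = 20.8 hours, the level fell by a factor of 31/17.8 ≈ 1.7416.
n = log₂(1.7416) ≈ 0.80039 half-lives, so t½ = 20.8/0.80039 ≈ 25.987 hours.

26 hours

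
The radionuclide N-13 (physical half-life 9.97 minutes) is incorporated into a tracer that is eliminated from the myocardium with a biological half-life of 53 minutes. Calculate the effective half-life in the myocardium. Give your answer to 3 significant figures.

8.39 minutes

1/t_eff = 1/t_phys + 1/t_biol = 1/9.97 + 1/53 = 0.11917 per minute.
t_eff = 9.97 × 53 / (9.97 + 53) ≈ 8.3915 minutes.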